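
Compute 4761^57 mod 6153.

3942

By square-and-multiply:
4761^1 ≡ 4761 (mod 6153)
4761^2 ≡ 4761^2 = 22667121 ≡ 5622 (mod 6153)
4761^4 ≡ 5622^2 = 31606884 ≡ 5076 (mod 6153)
4761^8 ≡ 5076^2 = 25765776 ≡ 3165 (mod 6153)
4761^16 ≡ 3165^2 = 10017225 ≡ 141 (mod 6153)
4761^32 ≡ 141^2 = 19881 ≡ 1422 (mod 6153)
4761^57 = 4761^32 * 4761^16 * 4761^8 * 4761^1 ≡ 1422 * 141 * 3165 * 4761 (mod 6153).
Accumulate the product:
1422 * 141 = 200502 ≡ 3606
3606 * 3165 = 11412990 ≡ 5328
5328 * 4761 = 25366608 ≡ 3942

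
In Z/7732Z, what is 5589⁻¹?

1169

7732 = 1×5589 + 2143
5589 = 2×2143 + 1303
2143 = 1×1303 + 840
1303 = 1×840 + 463
840 = 1×463 + 377
463 = 1×377 + 86
377 = 4×86 + 33
86 = 2×33 + 20
33 = 1×20 + 13
20 = 1×13 + 7
13 = 1×7 + 6
7 = 1×6 + 1
6 = 6×1 + 0
gcd(5589, 7732) = 1, so the inverse exists.
Bézout: 1 = −845×7732 + 1169×5589.
So 5589⁻¹ ≡ 1169 (mod 7732).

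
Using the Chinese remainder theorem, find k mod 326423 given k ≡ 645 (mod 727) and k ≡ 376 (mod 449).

727⁻¹ mod 449: 727*21 ≡ 1 (mod 449), so 727⁻¹ ≡ 21.
k = 645 + 727*((376 − 645)*21 mod 449) = 645 + 727*188 = 137321.

137321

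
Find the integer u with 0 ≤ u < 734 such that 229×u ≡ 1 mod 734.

609

Apply the Euclidean algorithm and back-substitute:
734 = 3·229 + 47
229 = 4·47 + 41
47 = 1·41 + 6
41 = 6·6 + 5
6 = 1·5 + 1
5 = 5·1 + 0
gcd(229, 734) = 1, so the inverse exists.
Bézout: 1 = 39·734 − 125·229.
So 229⁻¹ ≡ −125 ≡ 609 (mod 734).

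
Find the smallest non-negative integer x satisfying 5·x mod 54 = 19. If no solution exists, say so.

gcd(5, 54) = 1, so a unique solution mod 54 exists.
5⁻¹ ≡ 11 (mod 54).
x ≡ 11·19 ≡ 47 (mod 54).

47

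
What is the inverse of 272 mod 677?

Apply the Euclidean algorithm and back-substitute:
677 = 2*272 + 133
272 = 2*133 + 6
133 = 22*6 + 1
6 = 6*1 + 0
gcd(272, 677) = 1, so the inverse exists.
Bézout: 1 = 45*677 − 112*272.
So 272⁻¹ ≡ −112 ≡ 565 (mod 677).

565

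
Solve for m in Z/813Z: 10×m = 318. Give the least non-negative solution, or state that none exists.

gcd(10, 813) = 1, so a unique solution mod 813 exists.
10⁻¹ ≡ 244 (mod 813).
m ≡ 244×318 ≡ 357 (mod 813).

357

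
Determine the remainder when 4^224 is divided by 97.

Compute successive squares:
4^1 ≡ 4 (mod 97)
4^2 ≡ 4^2 = 16 (mod 97)
4^4 ≡ 16^2 = 256 ≡ 62 (mod 97)
4^8 ≡ 62^2 = 3844 ≡ 61 (mod 97)
4^16 ≡ 61^2 = 3721 ≡ 35 (mod 97)
4^32 ≡ 35^2 = 1225 ≡ 61 (mod 97)
4^64 ≡ 61^2 = 3721 ≡ 35 (mod 97)
4^128 ≡ 35^2 = 1225 ≡ 61 (mod 97)
4^224 = 4^128 · 4^64 · 4^32 ≡ 61 · 35 · 61 (mod 97).
Accumulate the product:
61 · 35 = 2135 ≡ 1
1 · 61 = 61

61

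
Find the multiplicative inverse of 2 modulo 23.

12

Run the extended Euclidean algorithm:
23 = 11*2 + 1
2 = 2*1 + 0
gcd(2, 23) = 1, so the inverse exists.
Back-substitute for 1:
1 = 1*23 − 11*2
So 2⁻¹ ≡ −11 ≡ 12 (mod 23).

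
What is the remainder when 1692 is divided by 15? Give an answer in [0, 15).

1692 = 112·15 + 12, so 1692 ≡ 12 (mod 15).

12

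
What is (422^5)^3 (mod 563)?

(422)^5 ≡ 138 (mod 563)
(138)^3 ≡ 551 (mod 563)

551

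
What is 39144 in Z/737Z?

83

39144 = 53·737 + 83, so 39144 ≡ 83 (mod 737).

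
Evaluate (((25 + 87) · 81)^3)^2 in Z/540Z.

25 + 87 = 112
112 · 81 = 9072 ≡ 432 (mod 540)
(432)^3 ≡ 108 (mod 540)
(108)^2 ≡ 324 (mod 540)

324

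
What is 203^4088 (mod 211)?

4088 in binary is 111111111000, i.e. 4088 = 2048 + 1024 + 512 + 256 + 128 + 64 + 32 + 16 + 8.
203^1 ≡ 203 (mod 211)
203^2 ≡ 203^2 = 41209 ≡ 64 (mod 211)
203^4 ≡ 64^2 = 4096 ≡ 87 (mod 211)
203^8 ≡ 87^2 = 7569 ≡ 184 (mod 211)
203^16 ≡ 184^2 = 33856 ≡ 96 (mod 211)
203^32 ≡ 96^2 = 9216 ≡ 143 (mod 211)
203^64 ≡ 143^2 = 20449 ≡ 193 (mod 211)
203^128 ≡ 193^2 = 37249 ≡ 113 (mod 211)
203^256 ≡ 113^2 = 12769 ≡ 109 (mod 211)
203^512 ≡ 109^2 = 11881 ≡ 65 (mod 211)
203^1024 ≡ 65^2 = 4225 ≡ 5 (mod 211)
203^2048 ≡ 5^2 = 25 (mod 211)
203^4088 = 203^2048 · 203^1024 · 203^512 · 203^256 · 203^128 · 203^64 · 203^32 · 203^16 · 203^8 ≡ 25 · 5 · 65 · 109 · 113 · 193 · 143 · 96 · 184 (mod 211).
Accumulate the product:
25 · 5 = 125
125 · 65 = 8125 ≡ 107
107 · 109 = 11663 ≡ 58
58 · 113 = 6554 ≡ 13
13 · 193 = 2509 ≡ 188
188 · 143 = 26884 ≡ 87
87 · 96 = 8352 ≡ 123
123 · 184 = 22632 ≡ 55

55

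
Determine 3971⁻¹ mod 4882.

4673

4882 = 1·3971 + 911
3971 = 4·911 + 327
911 = 2·327 + 257
327 = 1·257 + 70
257 = 3·70 + 47
70 = 1·47 + 23
47 = 2·23 + 1
23 = 23·1 + 0
gcd(3971, 4882) = 1, so the inverse exists.
Bézout: 1 = 170·4882 − 209·3971.
So 3971⁻¹ ≡ −209 ≡ 4673 (mod 4882).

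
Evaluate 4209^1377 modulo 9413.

4209^1 ≡ 4209 (mod 9413)
4209^2 ≡ 4209^2 = 17715681 ≡ 415 (mod 9413)
4209^4 ≡ 415^2 = 172225 ≡ 2791 (mod 9413)
4209^8 ≡ 2791^2 = 7789681 ≡ 5130 (mod 9413)
4209^16 ≡ 5130^2 = 26316900 ≡ 7565 (mod 9413)
4209^32 ≡ 7565^2 = 57229225 ≡ 7598 (mod 9413)
4209^64 ≡ 7598^2 = 57729604 ≡ 9088 (mod 9413)
4209^128 ≡ 9088^2 = 82591744 ≡ 2082 (mod 9413)
4209^256 ≡ 2082^2 = 4334724 ≡ 4744 (mod 9413)
4209^512 ≡ 4744^2 = 22505536 ≡ 8466 (mod 9413)
4209^1024 ≡ 8466^2 = 71673156 ≡ 2574 (mod 9413)
4209^1377 = 4209^1024 × 4209^256 × 4209^64 × 4209^32 × 4209^1 ≡ 2574 × 4744 × 9088 × 7598 × 4209 (mod 9413).
Accumulate the product:
2574 × 4744 = 12211056 ≡ 2395
2395 × 9088 = 21765760 ≡ 2904
2904 × 7598 = 22064592 ≡ 520
520 × 4209 = 2188680 ≡ 4864

4864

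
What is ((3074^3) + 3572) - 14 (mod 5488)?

5134

(3074)^3 ≡ 1576 (mod 5488)
1576 + 3572 = 5148
5148 - 14 = 5134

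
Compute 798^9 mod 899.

461

9 in binary is 1001, i.e. 9 = 8 + 1.
798^1 ≡ 798 (mod 899)
798^2 ≡ 798^2 = 636804 ≡ 312 (mod 899)
798^4 ≡ 312^2 = 97344 ≡ 252 (mod 899)
798^8 ≡ 252^2 = 63504 ≡ 574 (mod 899)
798^9 = 798^8 · 798^1 ≡ 574 · 798 (mod 899).
574 · 798 = 458052 ≡ 461 (mod 899).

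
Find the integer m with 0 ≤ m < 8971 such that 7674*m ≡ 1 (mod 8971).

8971 = 1·7674 + 1297
7674 = 5·1297 + 1189
1297 = 1·1189 + 108
1189 = 11·108 + 1
108 = 108·1 + 0
gcd(7674, 8971) = 1, so the inverse exists.
Back-substitute for 1:
1 = 1·1189 − 11·108
  = −11·1297 + 12·1189
  = 12·7674 − 71·1297
  = −71·8971 + 83·7674
So 7674⁻¹ ≡ 83 (mod 8971).

83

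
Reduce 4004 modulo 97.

27

4004 = 41×97 + 27, so 4004 ≡ 27 (mod 97).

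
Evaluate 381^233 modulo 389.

Using repeated squaring:
233 in binary is 11101001, i.e. 233 = 128 + 64 + 32 + 8 + 1.
381^1 ≡ 381 (mod 389)
381^2 ≡ 381^2 = 145161 ≡ 64 (mod 389)
381^4 ≡ 64^2 = 4096 ≡ 206 (mod 389)
381^8 ≡ 206^2 = 42436 ≡ 35 (mod 389)
381^16 ≡ 35^2 = 1225 ≡ 58 (mod 389)
381^32 ≡ 58^2 = 3364 ≡ 252 (mod 389)
381^64 ≡ 252^2 = 63504 ≡ 97 (mod 389)
381^128 ≡ 97^2 = 9409 ≡ 73 (mod 389)
381^233 = 381^128 · 381^64 · 381^32 · 381^8 · 381^1 ≡ 73 · 97 · 252 · 35 · 381 (mod 389).
Accumulate the product:
73 · 97 = 7081 ≡ 79
79 · 252 = 19908 ≡ 69
69 · 35 = 2415 ≡ 81
81 · 381 = 30861 ≡ 130

130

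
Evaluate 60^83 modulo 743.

479

Compute successive squares:
83 in binary is 1010011, i.e. 83 = 64 + 16 + 2 + 1.
60^1 ≡ 60 (mod 743)
60^2 ≡ 60^2 = 3600 ≡ 628 (mod 743)
60^4 ≡ 628^2 = 394384 ≡ 594 (mod 743)
60^8 ≡ 594^2 = 352836 ≡ 654 (mod 743)
60^16 ≡ 654^2 = 427716 ≡ 491 (mod 743)
60^32 ≡ 491^2 = 241081 ≡ 349 (mod 743)
60^64 ≡ 349^2 = 121801 ≡ 692 (mod 743)
60^83 = 60^64 * 60^16 * 60^2 * 60^1 ≡ 692 * 491 * 628 * 60 (mod 743).
Accumulate the product:
692 * 491 = 339772 ≡ 221
221 * 628 = 138788 ≡ 590
590 * 60 = 35400 ≡ 479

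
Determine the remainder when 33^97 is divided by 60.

33^1 ≡ 33 (mod 60)
33^2 ≡ 33^2 = 1089 ≡ 9 (mod 60)
33^4 ≡ 9^2 = 81 ≡ 21 (mod 60)
33^8 ≡ 21^2 = 441 ≡ 21 (mod 60)
33^16 ≡ 21^2 = 441 ≡ 21 (mod 60)
33^32 ≡ 21^2 = 441 ≡ 21 (mod 60)
33^64 ≡ 21^2 = 441 ≡ 21 (mod 60)
33^97 = 33^64 × 33^32 × 33^1 ≡ 21 × 21 × 33 (mod 60).
Accumulate the product:
21 × 21 = 441 ≡ 21
21 × 33 = 693 ≡ 33

33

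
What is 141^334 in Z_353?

223

334 in binary is 101001110, i.e. 334 = 256 + 64 + 8 + 4 + 2.
141^1 ≡ 141 (mod 353)
141^2 ≡ 141^2 = 19881 ≡ 113 (mod 353)
141^4 ≡ 113^2 = 12769 ≡ 61 (mod 353)
141^8 ≡ 61^2 = 3721 ≡ 191 (mod 353)
141^16 ≡ 191^2 = 36481 ≡ 122 (mod 353)
141^32 ≡ 122^2 = 14884 ≡ 58 (mod 353)
141^64 ≡ 58^2 = 3364 ≡ 187 (mod 353)
141^128 ≡ 187^2 = 34969 ≡ 22 (mod 353)
141^256 ≡ 22^2 = 484 ≡ 131 (mod 353)
141^334 = 141^256 * 141^64 * 141^8 * 141^4 * 141^2 ≡ 131 * 187 * 191 * 61 * 113 (mod 353).
Accumulate the product:
131 * 187 = 24497 ≡ 140
140 * 191 = 26740 ≡ 265
265 * 61 = 16165 ≡ 280
280 * 113 = 31640 ≡ 223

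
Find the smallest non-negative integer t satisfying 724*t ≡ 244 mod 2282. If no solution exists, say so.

429

gcd(724, 2282) = 2, and 2 | 244, so solutions exist.
Divide through by 2: 362*t = 122 (mod 1141).
362⁻¹ ≡ 892 (mod 1141).
t ≡ 892*122 ≡ 429 (mod 1141).
The smallest non-negative solution is t = 429.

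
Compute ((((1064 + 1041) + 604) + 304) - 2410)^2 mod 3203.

1670

1064 + 1041 = 2105
2105 + 604 = 2709
2709 + 304 = 3013
3013 - 2410 = 603
(603)^2 ≡ 1670 (mod 3203)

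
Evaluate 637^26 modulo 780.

Using repeated squaring:
26 in binary is 11010, i.e. 26 = 16 + 8 + 2.
637^1 ≡ 637 (mod 780)
637^2 ≡ 637^2 = 405769 ≡ 169 (mod 780)
637^4 ≡ 169^2 = 28561 ≡ 481 (mod 780)
637^8 ≡ 481^2 = 231361 ≡ 481 (mod 780)
637^16 ≡ 481^2 = 231361 ≡ 481 (mod 780)
637^26 = 637^16 · 637^8 · 637^2 ≡ 481 · 481 · 169 (mod 780).
Accumulate the product:
481 · 481 = 231361 ≡ 481
481 · 169 = 81289 ≡ 169

169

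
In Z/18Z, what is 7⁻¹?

13

Run the extended Euclidean algorithm:
18 = 2*7 + 4
7 = 1*4 + 3
4 = 1*3 + 1
3 = 3*1 + 0
gcd(7, 18) = 1, so the inverse exists.
Back-substitute for 1:
1 = 1*4 − 1*3
  = −1*7 + 2*4
  = 2*18 − 5*7
So 7⁻¹ ≡ −5 ≡ 13 (mod 18).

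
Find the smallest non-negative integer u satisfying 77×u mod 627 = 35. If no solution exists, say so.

gcd(77, 627) = 11, and 11 does not divide 35.
So the congruence has no solution.

no solution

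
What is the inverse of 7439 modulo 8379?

By the extended Euclidean algorithm:
8379 = 1×7439 + 940
7439 = 7×940 + 859
940 = 1×859 + 81
859 = 10×81 + 49
81 = 1×49 + 32
49 = 1×32 + 17
32 = 1×17 + 15
17 = 1×15 + 2
15 = 7×2 + 1
2 = 2×1 + 0
gcd(7439, 8379) = 1, so the inverse exists.
Bézout: 1 = 3490×8379 − 3931×7439.
So 7439⁻¹ ≡ −3931 ≡ 4448 (mod 8379).

4448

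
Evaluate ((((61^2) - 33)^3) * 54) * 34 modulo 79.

7

(61)^2 ≡ 8 (mod 79)
8 - 33 = -25 ≡ 54 (mod 79)
(54)^3 ≡ 17 (mod 79)
17 * 54 = 918 ≡ 49 (mod 79)
49 * 34 = 1666 ≡ 7 (mod 79)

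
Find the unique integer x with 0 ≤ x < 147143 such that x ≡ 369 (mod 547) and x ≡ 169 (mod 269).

102658

547⁻¹ mod 269: 547*30 ≡ 1 (mod 269), so 547⁻¹ ≡ 30.
x = 369 + 547*((169 − 369)*30 mod 269) = 369 + 547*187 = 102658.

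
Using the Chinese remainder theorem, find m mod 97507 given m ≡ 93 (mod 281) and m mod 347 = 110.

1498

281⁻¹ mod 347: 281·184 ≡ 1 (mod 347), so 281⁻¹ ≡ 184.
m = 93 + 281·((110 − 93)·184 mod 347) = 93 + 281·5 = 1498.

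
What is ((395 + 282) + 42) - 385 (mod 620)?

334

395 + 282 = 677 ≡ 57 (mod 620)
57 + 42 = 99
99 - 385 = -286 ≡ 334 (mod 620)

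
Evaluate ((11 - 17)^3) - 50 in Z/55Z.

11 - 17 = -6 ≡ 49 (mod 55)
(49)^3 ≡ 4 (mod 55)
4 - 50 = -46 ≡ 9 (mod 55)

9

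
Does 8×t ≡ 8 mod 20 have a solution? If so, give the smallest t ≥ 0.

gcd(8, 20) = 4, and 4 | 8, so solutions exist.
Divide through by 4: 2×t mod 5 = 2.
2⁻¹ ≡ 3 (mod 5).
t ≡ 3×2 ≡ 1 (mod 5).
The smallest non-negative solution is t = 1.

1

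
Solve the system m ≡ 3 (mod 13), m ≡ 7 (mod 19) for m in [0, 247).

159

13⁻¹ mod 19: 13×3 ≡ 1 (mod 19), so 13⁻¹ ≡ 3.
m = 3 + 13×((7 − 3)×3 mod 19) = 3 + 13×12 = 159.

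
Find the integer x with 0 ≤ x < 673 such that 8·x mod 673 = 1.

589

673 = 84×8 + 1
8 = 8×1 + 0
gcd(8, 673) = 1, so the inverse exists.
Bézout: 1 = 1×673 − 84×8.
So 8⁻¹ ≡ −84 ≡ 589 (mod 673).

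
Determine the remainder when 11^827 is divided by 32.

11^1 ≡ 11 (mod 32)
11^2 ≡ 11^2 = 121 ≡ 25 (mod 32)
11^4 ≡ 25^2 = 625 ≡ 17 (mod 32)
11^8 ≡ 17^2 = 289 ≡ 1 (mod 32)
11^16 ≡ 1^2 = 1 (mod 32)
11^32 ≡ 1^2 = 1 (mod 32)
11^64 ≡ 1^2 = 1 (mod 32)
11^128 ≡ 1^2 = 1 (mod 32)
11^256 ≡ 1^2 = 1 (mod 32)
11^512 ≡ 1^2 = 1 (mod 32)
11^827 = 11^512 × 11^256 × 11^32 × 11^16 × 11^8 × 11^2 × 11^1 ≡ 1 × 1 × 1 × 1 × 1 × 25 × 11 (mod 32).
Accumulate the product:
1 × 1 = 1
1 × 1 = 1
1 × 1 = 1
1 × 1 = 1
1 × 25 = 25
25 × 11 = 275 ≡ 19

19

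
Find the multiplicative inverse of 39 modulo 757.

Run the extended Euclidean algorithm:
757 = 19*39 + 16
39 = 2*16 + 7
16 = 2*7 + 2
7 = 3*2 + 1
2 = 2*1 + 0
gcd(39, 757) = 1, so the inverse exists.
Bézout: 1 = −17*757 + 330*39.
So 39⁻¹ ≡ 330 (mod 757).

330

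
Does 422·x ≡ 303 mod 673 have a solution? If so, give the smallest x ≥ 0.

gcd(422, 673) = 1, so a unique solution mod 673 exists.
422⁻¹ ≡ 429 (mod 673).
x ≡ 429·303 ≡ 98 (mod 673).

98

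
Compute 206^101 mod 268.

By square-and-multiply:
206^1 ≡ 206 (mod 268)
206^2 ≡ 206^2 = 42436 ≡ 92 (mod 268)
206^4 ≡ 92^2 = 8464 ≡ 156 (mod 268)
206^8 ≡ 156^2 = 24336 ≡ 216 (mod 268)
206^16 ≡ 216^2 = 46656 ≡ 24 (mod 268)
206^32 ≡ 24^2 = 576 ≡ 40 (mod 268)
206^64 ≡ 40^2 = 1600 ≡ 260 (mod 268)
206^101 = 206^64 * 206^32 * 206^4 * 206^1 ≡ 260 * 40 * 156 * 206 (mod 268).
Accumulate the product:
260 * 40 = 10400 ≡ 216
216 * 156 = 33696 ≡ 196
196 * 206 = 40376 ≡ 176

176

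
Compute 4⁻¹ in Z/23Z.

6

By the extended Euclidean algorithm:
23 = 5·4 + 3
4 = 1·3 + 1
3 = 3·1 + 0
gcd(4, 23) = 1, so the inverse exists.
Bézout: 1 = −1·23 + 6·4.
So 4⁻¹ ≡ 6 (mod 23).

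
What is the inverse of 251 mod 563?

Apply the Euclidean algorithm and back-substitute:
563 = 2×251 + 61
251 = 4×61 + 7
61 = 8×7 + 5
7 = 1×5 + 2
5 = 2×2 + 1
2 = 2×1 + 0
gcd(251, 563) = 1, so the inverse exists.
Bézout: 1 = 107×563 − 240×251.
So 251⁻¹ ≡ −240 ≡ 323 (mod 563).

323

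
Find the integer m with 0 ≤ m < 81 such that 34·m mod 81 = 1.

31

Apply the Euclidean algorithm and back-substitute:
81 = 2×34 + 13
34 = 2×13 + 8
13 = 1×8 + 5
8 = 1×5 + 3
5 = 1×3 + 2
3 = 1×2 + 1
2 = 2×1 + 0
gcd(34, 81) = 1, so the inverse exists.
Bézout: 1 = −13×81 + 31×34.
So 34⁻¹ ≡ 31 (mod 81).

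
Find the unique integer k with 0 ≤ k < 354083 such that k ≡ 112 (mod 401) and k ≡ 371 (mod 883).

334145

401⁻¹ mod 883: 401*218 ≡ 1 (mod 883), so 401⁻¹ ≡ 218.
k = 112 + 401*((371 − 112)*218 mod 883) = 112 + 401*833 = 334145.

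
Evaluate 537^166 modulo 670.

269

166 in binary is 10100110, i.e. 166 = 128 + 32 + 4 + 2.
537^1 ≡ 537 (mod 670)
537^2 ≡ 537^2 = 288369 ≡ 269 (mod 670)
537^4 ≡ 269^2 = 72361 ≡ 1 (mod 670)
537^8 ≡ 1^2 = 1 (mod 670)
537^16 ≡ 1^2 = 1 (mod 670)
537^32 ≡ 1^2 = 1 (mod 670)
537^64 ≡ 1^2 = 1 (mod 670)
537^128 ≡ 1^2 = 1 (mod 670)
537^166 = 537^128 × 537^32 × 537^4 × 537^2 ≡ 1 × 1 × 1 × 269 (mod 670).
Accumulate the product:
1 × 1 = 1
1 × 1 = 1
1 × 269 = 269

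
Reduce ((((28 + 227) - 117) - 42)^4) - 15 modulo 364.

337

28 + 227 = 255
255 - 117 = 138
138 - 42 = 96
(96)^4 ≡ 352 (mod 364)
352 - 15 = 337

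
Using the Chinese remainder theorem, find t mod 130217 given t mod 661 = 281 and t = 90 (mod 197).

661⁻¹ mod 197: 661×76 ≡ 1 (mod 197), so 661⁻¹ ≡ 76.
t = 281 + 661×((90 − 281)×76 mod 197) = 281 + 661×62 = 41263.
Check: 41263 mod 661 = 281, 41263 mod 197 = 90. ✓

41263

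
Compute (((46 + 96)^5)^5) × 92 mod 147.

46 + 96 = 142
(142)^5 ≡ 109 (mod 147)
(109)^5 ≡ 37 (mod 147)
37 × 92 = 3404 ≡ 23 (mod 147)

23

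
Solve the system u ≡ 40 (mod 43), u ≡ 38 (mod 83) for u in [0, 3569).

2362

43⁻¹ mod 83: 43×56 ≡ 1 (mod 83), so 43⁻¹ ≡ 56.
u = 40 + 43×((38 − 40)×56 mod 83) = 40 + 43×54 = 2362.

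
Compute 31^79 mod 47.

Using repeated squaring:
79 in binary is 1001111, i.e. 79 = 64 + 8 + 4 + 2 + 1.
31^1 ≡ 31 (mod 47)
31^2 ≡ 31^2 = 961 ≡ 21 (mod 47)
31^4 ≡ 21^2 = 441 ≡ 18 (mod 47)
31^8 ≡ 18^2 = 324 ≡ 42 (mod 47)
31^16 ≡ 42^2 = 1764 ≡ 25 (mod 47)
31^32 ≡ 25^2 = 625 ≡ 14 (mod 47)
31^64 ≡ 14^2 = 196 ≡ 8 (mod 47)
31^79 = 31^64 · 31^8 · 31^4 · 31^2 · 31^1 ≡ 8 · 42 · 18 · 21 · 31 (mod 47).
Accumulate the product:
8 · 42 = 336 ≡ 7
7 · 18 = 126 ≡ 32
32 · 21 = 672 ≡ 14
14 · 31 = 434 ≡ 11

11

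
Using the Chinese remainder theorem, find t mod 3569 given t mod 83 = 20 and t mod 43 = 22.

83⁻¹ mod 43: 83×14 ≡ 1 (mod 43), so 83⁻¹ ≡ 14.
t = 20 + 83×((22 − 20)×14 mod 43) = 20 + 83×28 = 2344.
Check: 2344 mod 83 = 20, 2344 mod 43 = 22. ✓

2344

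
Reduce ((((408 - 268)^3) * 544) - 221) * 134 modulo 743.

215

408 - 268 = 140
(140)^3 ≡ 101 (mod 743)
101 * 544 = 54944 ≡ 705 (mod 743)
705 - 221 = 484
484 * 134 = 64856 ≡ 215 (mod 743)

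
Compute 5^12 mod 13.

Compute successive squares:
5^1 ≡ 5 (mod 13)
5^2 ≡ 5^2 = 25 ≡ 12 (mod 13)
5^4 ≡ 12^2 = 144 ≡ 1 (mod 13)
5^8 ≡ 1^2 = 1 (mod 13)
5^12 = 5^8 × 5^4 ≡ 1 × 1 (mod 13).
1 × 1 = 1 ≡ 1 (mod 13).

1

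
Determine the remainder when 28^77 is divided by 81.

Using repeated squaring:
77 in binary is 1001101, i.e. 77 = 64 + 8 + 4 + 1.
28^1 ≡ 28 (mod 81)
28^2 ≡ 28^2 = 784 ≡ 55 (mod 81)
28^4 ≡ 55^2 = 3025 ≡ 28 (mod 81)
28^8 ≡ 28^2 = 784 ≡ 55 (mod 81)
28^16 ≡ 55^2 = 3025 ≡ 28 (mod 81)
28^32 ≡ 28^2 = 784 ≡ 55 (mod 81)
28^64 ≡ 55^2 = 3025 ≡ 28 (mod 81)
28^77 = 28^64 * 28^8 * 28^4 * 28^1 ≡ 28 * 55 * 28 * 28 (mod 81).
Accumulate the product:
28 * 55 = 1540 ≡ 1
1 * 28 = 28
28 * 28 = 784 ≡ 55

55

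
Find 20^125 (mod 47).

22

125 in binary is 1111101, i.e. 125 = 64 + 32 + 16 + 8 + 4 + 1.
20^1 ≡ 20 (mod 47)
20^2 ≡ 20^2 = 400 ≡ 24 (mod 47)
20^4 ≡ 24^2 = 576 ≡ 12 (mod 47)
20^8 ≡ 12^2 = 144 ≡ 3 (mod 47)
20^16 ≡ 3^2 = 9 (mod 47)
20^32 ≡ 9^2 = 81 ≡ 34 (mod 47)
20^64 ≡ 34^2 = 1156 ≡ 28 (mod 47)
20^125 = 20^64 · 20^32 · 20^16 · 20^8 · 20^4 · 20^1 ≡ 28 · 34 · 9 · 3 · 12 · 20 (mod 47).
Accumulate the product:
28 · 34 = 952 ≡ 12
12 · 9 = 108 ≡ 14
14 · 3 = 42
42 · 12 = 504 ≡ 34
34 · 20 = 680 ≡ 22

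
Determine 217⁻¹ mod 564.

564 = 2×217 + 130
217 = 1×130 + 87
130 = 1×87 + 43
87 = 2×43 + 1
43 = 43×1 + 0
gcd(217, 564) = 1, so the inverse exists.
Back-substitute for 1:
1 = 1×87 − 2×43
  = −2×130 + 3×87
  = 3×217 − 5×130
  = −5×564 + 13×217
So 217⁻¹ ≡ 13 (mod 564).

13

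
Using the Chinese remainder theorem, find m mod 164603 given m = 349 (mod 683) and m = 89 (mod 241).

683⁻¹ mod 241: 683×6 ≡ 1 (mod 241), so 683⁻¹ ≡ 6.
m = 349 + 683×((89 − 349)×6 mod 241) = 349 + 683×127 = 87090.

87090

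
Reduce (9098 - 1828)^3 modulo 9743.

9098 - 1828 = 7270
(7270)^3 ≡ 7228 (mod 9743)

7228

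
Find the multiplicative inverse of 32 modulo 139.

126

139 = 4·32 + 11
32 = 2·11 + 10
11 = 1·10 + 1
10 = 10·1 + 0
gcd(32, 139) = 1, so the inverse exists.
Bézout: 1 = 3·139 − 13·32.
So 32⁻¹ ≡ −13 ≡ 126 (mod 139).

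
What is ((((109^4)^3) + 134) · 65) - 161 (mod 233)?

(109)^4 ≡ 4 (mod 233)
(4)^3 ≡ 64 (mod 233)
64 + 134 = 198
198 · 65 = 12870 ≡ 55 (mod 233)
55 - 161 = -106 ≡ 127 (mod 233)

127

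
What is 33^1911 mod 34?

33

33^1 ≡ 33 (mod 34)
33^2 ≡ 33^2 = 1089 ≡ 1 (mod 34)
33^4 ≡ 1^2 = 1 (mod 34)
33^8 ≡ 1^2 = 1 (mod 34)
33^16 ≡ 1^2 = 1 (mod 34)
33^32 ≡ 1^2 = 1 (mod 34)
33^64 ≡ 1^2 = 1 (mod 34)
33^128 ≡ 1^2 = 1 (mod 34)
33^256 ≡ 1^2 = 1 (mod 34)
33^512 ≡ 1^2 = 1 (mod 34)
33^1024 ≡ 1^2 = 1 (mod 34)
33^1911 = 33^1024 × 33^512 × 33^256 × 33^64 × 33^32 × 33^16 × 33^4 × 33^2 × 33^1 ≡ 1 × 1 × 1 × 1 × 1 × 1 × 1 × 1 × 33 (mod 34).
Accumulate the product:
1 × 1 = 1
1 × 1 = 1
1 × 1 = 1
1 × 1 = 1
1 × 1 = 1
1 × 1 = 1
1 × 1 = 1
1 × 33 = 33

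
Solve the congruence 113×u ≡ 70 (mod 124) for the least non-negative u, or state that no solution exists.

gcd(113, 124) = 1, so a unique solution mod 124 exists.
113⁻¹ ≡ 45 (mod 124).
u ≡ 45×70 ≡ 50 (mod 124).

50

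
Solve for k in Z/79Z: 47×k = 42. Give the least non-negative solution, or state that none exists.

gcd(47, 79) = 1, so a unique solution mod 79 exists.
47⁻¹ ≡ 37 (mod 79).
k ≡ 37×42 ≡ 53 (mod 79).

53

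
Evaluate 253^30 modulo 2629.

2211

30 in binary is 11110, i.e. 30 = 16 + 8 + 4 + 2.
253^1 ≡ 253 (mod 2629)
253^2 ≡ 253^2 = 64009 ≡ 913 (mod 2629)
253^4 ≡ 913^2 = 833569 ≡ 176 (mod 2629)
253^8 ≡ 176^2 = 30976 ≡ 2057 (mod 2629)
253^16 ≡ 2057^2 = 4231249 ≡ 1188 (mod 2629)
253^30 = 253^16 * 253^8 * 253^4 * 253^2 ≡ 1188 * 2057 * 176 * 913 (mod 2629).
Accumulate the product:
1188 * 2057 = 2443716 ≡ 1375
1375 * 176 = 242000 ≡ 132
132 * 913 = 120516 ≡ 2211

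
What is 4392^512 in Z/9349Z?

4626

Using repeated squaring:
4392^1 ≡ 4392 (mod 9349)
4392^2 ≡ 4392^2 = 19289664 ≡ 2677 (mod 9349)
4392^4 ≡ 2677^2 = 7166329 ≡ 4995 (mod 9349)
4392^8 ≡ 4995^2 = 24950025 ≡ 6893 (mod 9349)
4392^16 ≡ 6893^2 = 47513449 ≡ 1831 (mod 9349)
4392^32 ≡ 1831^2 = 3352561 ≡ 5619 (mod 9349)
4392^64 ≡ 5619^2 = 31573161 ≡ 1588 (mod 9349)
4392^128 ≡ 1588^2 = 2521744 ≡ 6863 (mod 9349)
4392^256 ≡ 6863^2 = 47100769 ≡ 507 (mod 9349)
4392^512 ≡ 507^2 = 257049 ≡ 4626 (mod 9349)
So 4392^512 ≡ 4626 (mod 9349).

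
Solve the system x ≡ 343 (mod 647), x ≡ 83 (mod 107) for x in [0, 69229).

647⁻¹ mod 107: 647·43 ≡ 1 (mod 107), so 647⁻¹ ≡ 43.
x = 343 + 647·((83 − 343)·43 mod 107) = 343 + 647·55 = 35928.

35928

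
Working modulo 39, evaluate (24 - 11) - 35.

24 - 11 = 13
13 - 35 = -22 ≡ 17 (mod 39)

17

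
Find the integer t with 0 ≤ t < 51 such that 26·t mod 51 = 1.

Run the extended Euclidean algorithm:
51 = 1×26 + 25
26 = 1×25 + 1
25 = 25×1 + 0
gcd(26, 51) = 1, so the inverse exists.
Back-substitute for 1:
1 = 1×26 − 1×25
  = −1×51 + 2×26
So 26⁻¹ ≡ 2 (mod 51).

2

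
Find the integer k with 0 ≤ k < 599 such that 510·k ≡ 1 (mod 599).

By the extended Euclidean algorithm:
599 = 1*510 + 89
510 = 5*89 + 65
89 = 1*65 + 24
65 = 2*24 + 17
24 = 1*17 + 7
17 = 2*7 + 3
7 = 2*3 + 1
3 = 3*1 + 0
gcd(510, 599) = 1, so the inverse exists.
Bézout: 1 = 149*599 − 175*510.
So 510⁻¹ ≡ −175 ≡ 424 (mod 599).

424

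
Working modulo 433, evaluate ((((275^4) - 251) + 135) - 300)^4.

1

(275)^4 ≡ 417 (mod 433)
417 - 251 = 166
166 + 135 = 301
301 - 300 = 1
(1)^4 ≡ 1 (mod 433)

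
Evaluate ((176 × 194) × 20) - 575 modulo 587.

211

176 × 194 = 34144 ≡ 98 (mod 587)
98 × 20 = 1960 ≡ 199 (mod 587)
199 - 575 = -376 ≡ 211 (mod 587)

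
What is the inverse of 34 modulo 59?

59 = 1×34 + 25
34 = 1×25 + 9
25 = 2×9 + 7
9 = 1×7 + 2
7 = 3×2 + 1
2 = 2×1 + 0
gcd(34, 59) = 1, so the inverse exists.
Bézout: 1 = 15×59 − 26×34.
So 34⁻¹ ≡ −26 ≡ 33 (mod 59).

33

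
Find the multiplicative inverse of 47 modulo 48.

By the extended Euclidean algorithm:
48 = 1×47 + 1
47 = 47×1 + 0
gcd(47, 48) = 1, so the inverse exists.
Back-substitute for 1:
1 = 1×48 − 1×47
So 47⁻¹ ≡ −1 ≡ 47 (mod 48).

47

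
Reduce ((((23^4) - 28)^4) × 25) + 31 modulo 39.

4

(23)^4 ≡ 16 (mod 39)
16 - 28 = -12 ≡ 27 (mod 39)
(27)^4 ≡ 27 (mod 39)
27 × 25 = 675 ≡ 12 (mod 39)
12 + 31 = 43 ≡ 4 (mod 39)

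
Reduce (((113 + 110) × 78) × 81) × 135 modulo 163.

157

113 + 110 = 223 ≡ 60 (mod 163)
60 × 78 = 4680 ≡ 116 (mod 163)
116 × 81 = 9396 ≡ 105 (mod 163)
105 × 135 = 14175 ≡ 157 (mod 163)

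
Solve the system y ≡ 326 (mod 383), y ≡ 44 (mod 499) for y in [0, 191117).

383⁻¹ mod 499: 383·271 ≡ 1 (mod 499), so 383⁻¹ ≡ 271.
y = 326 + 383·((44 − 326)·271 mod 499) = 326 + 383·424 = 162718.
Check: 162718 mod 383 = 326, 162718 mod 499 = 44. ✓

162718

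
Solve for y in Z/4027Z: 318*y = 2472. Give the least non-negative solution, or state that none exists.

gcd(318, 4027) = 1, so a unique solution mod 4027 exists.
318⁻¹ ≡ 1355 (mod 4027).
y ≡ 1355*2472 ≡ 3123 (mod 4027).

3123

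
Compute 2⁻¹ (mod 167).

By the extended Euclidean algorithm:
167 = 83×2 + 1
2 = 2×1 + 0
gcd(2, 167) = 1, so the inverse exists.
Bézout: 1 = 1×167 − 83×2.
So 2⁻¹ ≡ −83 ≡ 84 (mod 167).

84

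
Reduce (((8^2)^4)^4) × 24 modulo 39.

(8)^2 ≡ 25 (mod 39)
(25)^4 ≡ 1 (mod 39)
(1)^4 ≡ 1 (mod 39)
1 × 24 = 24

24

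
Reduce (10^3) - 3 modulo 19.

(10)^3 ≡ 12 (mod 19)
12 - 3 = 9

9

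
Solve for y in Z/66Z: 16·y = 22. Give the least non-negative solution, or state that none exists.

gcd(16, 66) = 2, and 2 | 22, so solutions exist.
Divide through by 2: 8·y ≡ 11 (mod 33).
8⁻¹ ≡ 29 (mod 33).
y ≡ 29·11 ≡ 22 (mod 33).
The smallest non-negative solution is y = 22.

22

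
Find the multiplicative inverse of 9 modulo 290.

290 = 32*9 + 2
9 = 4*2 + 1
2 = 2*1 + 0
gcd(9, 290) = 1, so the inverse exists.
Bézout: 1 = −4*290 + 129*9.
So 9⁻¹ ≡ 129 (mod 290).

129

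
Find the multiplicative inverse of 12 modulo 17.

10

By the extended Euclidean algorithm:
17 = 1×12 + 5
12 = 2×5 + 2
5 = 2×2 + 1
2 = 2×1 + 0
gcd(12, 17) = 1, so the inverse exists.
Bézout: 1 = 5×17 − 7×12.
So 12⁻¹ ≡ −7 ≡ 10 (mod 17).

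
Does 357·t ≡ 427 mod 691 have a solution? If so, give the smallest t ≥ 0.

638

gcd(357, 691) = 1, so a unique solution mod 691 exists.
357⁻¹ ≡ 631 (mod 691).
t ≡ 631·427 ≡ 638 (mod 691).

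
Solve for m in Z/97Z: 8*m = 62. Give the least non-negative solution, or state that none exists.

gcd(8, 97) = 1, so a unique solution mod 97 exists.
8⁻¹ ≡ 85 (mod 97).
m ≡ 85*62 ≡ 32 (mod 97).

32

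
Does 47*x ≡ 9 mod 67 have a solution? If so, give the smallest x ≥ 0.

23

gcd(47, 67) = 1, so a unique solution mod 67 exists.
47⁻¹ ≡ 10 (mod 67).
x ≡ 10*9 ≡ 23 (mod 67).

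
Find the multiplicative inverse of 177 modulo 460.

460 = 2·177 + 106
177 = 1·106 + 71
106 = 1·71 + 35
71 = 2·35 + 1
35 = 35·1 + 0
gcd(177, 460) = 1, so the inverse exists.
Bézout: 1 = −5·460 + 13·177.
So 177⁻¹ ≡ 13 (mod 460).

13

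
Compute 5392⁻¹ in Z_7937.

Run the extended Euclidean algorithm:
7937 = 1·5392 + 2545
5392 = 2·2545 + 302
2545 = 8·302 + 129
302 = 2·129 + 44
129 = 2·44 + 41
44 = 1·41 + 3
41 = 13·3 + 2
3 = 1·2 + 1
2 = 2·1 + 0
gcd(5392, 7937) = 1, so the inverse exists.
Bézout: 1 = −1839·7937 + 2707·5392.
So 5392⁻¹ ≡ 2707 (mod 7937).

2707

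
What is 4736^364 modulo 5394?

262

By square-and-multiply:
4736^1 ≡ 4736 (mod 5394)
4736^2 ≡ 4736^2 = 22429696 ≡ 1444 (mod 5394)
4736^4 ≡ 1444^2 = 2085136 ≡ 3052 (mod 5394)
4736^8 ≡ 3052^2 = 9314704 ≡ 4660 (mod 5394)
4736^16 ≡ 4660^2 = 21715600 ≡ 4750 (mod 5394)
4736^32 ≡ 4750^2 = 22562500 ≡ 4792 (mod 5394)
4736^64 ≡ 4792^2 = 22963264 ≡ 1006 (mod 5394)
4736^128 ≡ 1006^2 = 1012036 ≡ 3358 (mod 5394)
4736^256 ≡ 3358^2 = 11276164 ≡ 2704 (mod 5394)
4736^364 = 4736^256 · 4736^64 · 4736^32 · 4736^8 · 4736^4 ≡ 2704 · 1006 · 4792 · 4660 · 3052 (mod 5394).
Accumulate the product:
2704 · 1006 = 2720224 ≡ 1648
1648 · 4792 = 7897216 ≡ 400
400 · 4660 = 1864000 ≡ 3070
3070 · 3052 = 9369640 ≡ 262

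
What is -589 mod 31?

-589 = -19·31 + 0, so -589 ≡ 0 (mod 31).

0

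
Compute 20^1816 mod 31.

Using repeated squaring:
1816 in binary is 11100011000, i.e. 1816 = 1024 + 512 + 256 + 16 + 8.
20^1 ≡ 20 (mod 31)
20^2 ≡ 20^2 = 400 ≡ 28 (mod 31)
20^4 ≡ 28^2 = 784 ≡ 9 (mod 31)
20^8 ≡ 9^2 = 81 ≡ 19 (mod 31)
20^16 ≡ 19^2 = 361 ≡ 20 (mod 31)
20^32 ≡ 20^2 = 400 ≡ 28 (mod 31)
20^64 ≡ 28^2 = 784 ≡ 9 (mod 31)
20^128 ≡ 9^2 = 81 ≡ 19 (mod 31)
20^256 ≡ 19^2 = 361 ≡ 20 (mod 31)
20^512 ≡ 20^2 = 400 ≡ 28 (mod 31)
20^1024 ≡ 28^2 = 784 ≡ 9 (mod 31)
20^1816 = 20^1024 × 20^512 × 20^256 × 20^16 × 20^8 ≡ 9 × 28 × 20 × 20 × 19 (mod 31).
Accumulate the product:
9 × 28 = 252 ≡ 4
4 × 20 = 80 ≡ 18
18 × 20 = 360 ≡ 19
19 × 19 = 361 ≡ 20

20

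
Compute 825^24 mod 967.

By square-and-multiply:
24 in binary is 11000, i.e. 24 = 16 + 8.
825^1 ≡ 825 (mod 967)
825^2 ≡ 825^2 = 680625 ≡ 824 (mod 967)
825^4 ≡ 824^2 = 678976 ≡ 142 (mod 967)
825^8 ≡ 142^2 = 20164 ≡ 824 (mod 967)
825^16 ≡ 824^2 = 678976 ≡ 142 (mod 967)
825^24 = 825^16 * 825^8 ≡ 142 * 824 (mod 967).
142 * 824 = 117008 ≡ 1 (mod 967).

1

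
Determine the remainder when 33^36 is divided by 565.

341

36 in binary is 100100, i.e. 36 = 32 + 4.
33^1 ≡ 33 (mod 565)
33^2 ≡ 33^2 = 1089 ≡ 524 (mod 565)
33^4 ≡ 524^2 = 274576 ≡ 551 (mod 565)
33^8 ≡ 551^2 = 303601 ≡ 196 (mod 565)
33^16 ≡ 196^2 = 38416 ≡ 561 (mod 565)
33^32 ≡ 561^2 = 314721 ≡ 16 (mod 565)
33^36 = 33^32 * 33^4 ≡ 16 * 551 (mod 565).
16 * 551 = 8816 ≡ 341 (mod 565).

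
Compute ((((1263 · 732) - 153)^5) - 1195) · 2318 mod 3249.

1263 · 732 = 924516 ≡ 1800 (mod 3249)
1800 - 153 = 1647
(1647)^5 ≡ 1458 (mod 3249)
1458 - 1195 = 263
263 · 2318 = 609634 ≡ 2071 (mod 3249)

2071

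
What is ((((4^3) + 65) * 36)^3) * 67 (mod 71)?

69

(4)^3 ≡ 64 (mod 71)
64 + 65 = 129 ≡ 58 (mod 71)
58 * 36 = 2088 ≡ 29 (mod 71)
(29)^3 ≡ 36 (mod 71)
36 * 67 = 2412 ≡ 69 (mod 71)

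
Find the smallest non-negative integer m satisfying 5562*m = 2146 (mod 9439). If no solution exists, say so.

gcd(5562, 9439) = 1, so a unique solution mod 9439 exists.
5562⁻¹ ≡ 8806 (mod 9439).
m ≡ 8806*2146 ≡ 798 (mod 9439).

798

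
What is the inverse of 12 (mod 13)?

12

13 = 1*12 + 1
12 = 12*1 + 0
gcd(12, 13) = 1, so the inverse exists.
Bézout: 1 = 1*13 − 1*12.
So 12⁻¹ ≡ −1 ≡ 12 (mod 13).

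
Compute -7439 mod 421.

139

-7439 = -18*421 + 139, so -7439 ≡ 139 (mod 421).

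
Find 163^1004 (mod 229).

75

By square-and-multiply:
1004 in binary is 1111101100, i.e. 1004 = 512 + 256 + 128 + 64 + 32 + 8 + 4.
163^1 ≡ 163 (mod 229)
163^2 ≡ 163^2 = 26569 ≡ 5 (mod 229)
163^4 ≡ 5^2 = 25 (mod 229)
163^8 ≡ 25^2 = 625 ≡ 167 (mod 229)
163^16 ≡ 167^2 = 27889 ≡ 180 (mod 229)
163^32 ≡ 180^2 = 32400 ≡ 111 (mod 229)
163^64 ≡ 111^2 = 12321 ≡ 184 (mod 229)
163^128 ≡ 184^2 = 33856 ≡ 193 (mod 229)
163^256 ≡ 193^2 = 37249 ≡ 151 (mod 229)
163^512 ≡ 151^2 = 22801 ≡ 130 (mod 229)
163^1004 = 163^512 × 163^256 × 163^128 × 163^64 × 163^32 × 163^8 × 163^4 ≡ 130 × 151 × 193 × 184 × 111 × 167 × 25 (mod 229).
Accumulate the product:
130 × 151 = 19630 ≡ 165
165 × 193 = 31845 ≡ 14
14 × 184 = 2576 ≡ 57
57 × 111 = 6327 ≡ 144
144 × 167 = 24048 ≡ 3
3 × 25 = 75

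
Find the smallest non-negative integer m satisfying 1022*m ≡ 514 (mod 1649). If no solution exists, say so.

gcd(1022, 1649) = 1, so a unique solution mod 1649 exists.
1022⁻¹ ≡ 1386 (mod 1649).
m ≡ 1386*514 ≡ 36 (mod 1649).

36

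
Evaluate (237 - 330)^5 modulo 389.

87

237 - 330 = -93 ≡ 296 (mod 389)
(296)^5 ≡ 87 (mod 389)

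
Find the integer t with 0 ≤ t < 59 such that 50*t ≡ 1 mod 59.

13

59 = 1×50 + 9
50 = 5×9 + 5
9 = 1×5 + 4
5 = 1×4 + 1
4 = 4×1 + 0
gcd(50, 59) = 1, so the inverse exists.
Back-substitute for 1:
1 = 1×5 − 1×4
  = −1×9 + 2×5
  = 2×50 − 11×9
  = −11×59 + 13×50
So 50⁻¹ ≡ 13 (mod 59).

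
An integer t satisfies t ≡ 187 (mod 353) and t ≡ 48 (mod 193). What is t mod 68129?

18190

353⁻¹ mod 193: 353·76 ≡ 1 (mod 193), so 353⁻¹ ≡ 76.
t = 187 + 353·((48 − 187)·76 mod 193) = 187 + 353·51 = 18190.
Check: 18190 mod 353 = 187, 18190 mod 193 = 48. ✓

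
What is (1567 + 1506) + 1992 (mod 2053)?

959

1567 + 1506 = 3073 ≡ 1020 (mod 2053)
1020 + 1992 = 3012 ≡ 959 (mod 2053)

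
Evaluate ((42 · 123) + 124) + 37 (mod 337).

272

42 · 123 = 5166 ≡ 111 (mod 337)
111 + 124 = 235
235 + 37 = 272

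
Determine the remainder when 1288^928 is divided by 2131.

2062

928 in binary is 1110100000, i.e. 928 = 512 + 256 + 128 + 32.
1288^1 ≡ 1288 (mod 2131)
1288^2 ≡ 1288^2 = 1658944 ≡ 1026 (mod 2131)
1288^4 ≡ 1026^2 = 1052676 ≡ 2093 (mod 2131)
1288^8 ≡ 2093^2 = 4380649 ≡ 1444 (mod 2131)
1288^16 ≡ 1444^2 = 2085136 ≡ 1018 (mod 2131)
1288^32 ≡ 1018^2 = 1036324 ≡ 658 (mod 2131)
1288^64 ≡ 658^2 = 432964 ≡ 371 (mod 2131)
1288^128 ≡ 371^2 = 137641 ≡ 1257 (mod 2131)
1288^256 ≡ 1257^2 = 1580049 ≡ 978 (mod 2131)
1288^512 ≡ 978^2 = 956484 ≡ 1796 (mod 2131)
1288^928 = 1288^512 · 1288^256 · 1288^128 · 1288^32 ≡ 1796 · 978 · 1257 · 658 (mod 2131).
Accumulate the product:
1796 · 978 = 1756488 ≡ 544
544 · 1257 = 683808 ≡ 1888
1888 · 658 = 1242304 ≡ 2062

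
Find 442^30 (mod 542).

272

Compute successive squares:
30 in binary is 11110, i.e. 30 = 16 + 8 + 4 + 2.
442^1 ≡ 442 (mod 542)
442^2 ≡ 442^2 = 195364 ≡ 244 (mod 542)
442^4 ≡ 244^2 = 59536 ≡ 458 (mod 542)
442^8 ≡ 458^2 = 209764 ≡ 10 (mod 542)
442^16 ≡ 10^2 = 100 (mod 542)
442^30 = 442^16 · 442^8 · 442^4 · 442^2 ≡ 100 · 10 · 458 · 244 (mod 542).
Accumulate the product:
100 · 10 = 1000 ≡ 458
458 · 458 = 209764 ≡ 10
10 · 244 = 2440 ≡ 272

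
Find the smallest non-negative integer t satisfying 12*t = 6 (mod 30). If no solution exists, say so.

3

gcd(12, 30) = 6, and 6 | 6, so solutions exist.
Divide through by 6: 2*t mod 5 = 1.
2⁻¹ ≡ 3 (mod 5).
t ≡ 3*1 ≡ 3 (mod 5).
The smallest non-negative solution is t = 3.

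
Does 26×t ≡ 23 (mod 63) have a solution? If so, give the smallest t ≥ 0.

13

gcd(26, 63) = 1, so a unique solution mod 63 exists.
26⁻¹ ≡ 17 (mod 63).
t ≡ 17×23 ≡ 13 (mod 63).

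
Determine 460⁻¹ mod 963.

739

By the extended Euclidean algorithm:
963 = 2·460 + 43
460 = 10·43 + 30
43 = 1·30 + 13
30 = 2·13 + 4
13 = 3·4 + 1
4 = 4·1 + 0
gcd(460, 963) = 1, so the inverse exists.
Bézout: 1 = 107·963 − 224·460.
So 460⁻¹ ≡ −224 ≡ 739 (mod 963).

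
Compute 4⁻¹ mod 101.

76

Apply the Euclidean algorithm and back-substitute:
101 = 25·4 + 1
4 = 4·1 + 0
gcd(4, 101) = 1, so the inverse exists.
Bézout: 1 = 1·101 − 25·4.
So 4⁻¹ ≡ −25 ≡ 76 (mod 101).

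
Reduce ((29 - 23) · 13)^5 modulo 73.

59

29 - 23 = 6
6 · 13 = 78 ≡ 5 (mod 73)
(5)^5 ≡ 59 (mod 73)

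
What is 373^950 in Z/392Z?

Using repeated squaring:
950 in binary is 1110110110, i.e. 950 = 512 + 256 + 128 + 32 + 16 + 4 + 2.
373^1 ≡ 373 (mod 392)
373^2 ≡ 373^2 = 139129 ≡ 361 (mod 392)
373^4 ≡ 361^2 = 130321 ≡ 177 (mod 392)
373^8 ≡ 177^2 = 31329 ≡ 361 (mod 392)
373^16 ≡ 361^2 = 130321 ≡ 177 (mod 392)
373^32 ≡ 177^2 = 31329 ≡ 361 (mod 392)
373^64 ≡ 361^2 = 130321 ≡ 177 (mod 392)
373^128 ≡ 177^2 = 31329 ≡ 361 (mod 392)
373^256 ≡ 361^2 = 130321 ≡ 177 (mod 392)
373^512 ≡ 177^2 = 31329 ≡ 361 (mod 392)
373^950 = 373^512 × 373^256 × 373^128 × 373^32 × 373^16 × 373^4 × 373^2 ≡ 361 × 177 × 361 × 361 × 177 × 177 × 361 (mod 392).
Accumulate the product:
361 × 177 = 63897 ≡ 1
1 × 361 = 361
361 × 361 = 130321 ≡ 177
177 × 177 = 31329 ≡ 361
361 × 177 = 63897 ≡ 1
1 × 361 = 361

361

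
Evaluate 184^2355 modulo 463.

187

Compute successive squares:
2355 in binary is 100100110011, i.e. 2355 = 2048 + 256 + 32 + 16 + 2 + 1.
184^1 ≡ 184 (mod 463)
184^2 ≡ 184^2 = 33856 ≡ 57 (mod 463)
184^4 ≡ 57^2 = 3249 ≡ 8 (mod 463)
184^8 ≡ 8^2 = 64 (mod 463)
184^16 ≡ 64^2 = 4096 ≡ 392 (mod 463)
184^32 ≡ 392^2 = 153664 ≡ 411 (mod 463)
184^64 ≡ 411^2 = 168921 ≡ 389 (mod 463)
184^128 ≡ 389^2 = 151321 ≡ 383 (mod 463)
184^256 ≡ 383^2 = 146689 ≡ 381 (mod 463)
184^512 ≡ 381^2 = 145161 ≡ 242 (mod 463)
184^1024 ≡ 242^2 = 58564 ≡ 226 (mod 463)
184^2048 ≡ 226^2 = 51076 ≡ 146 (mod 463)
184^2355 = 184^2048 · 184^256 · 184^32 · 184^16 · 184^2 · 184^1 ≡ 146 · 381 · 411 · 392 · 57 · 184 (mod 463).
Accumulate the product:
146 · 381 = 55626 ≡ 66
66 · 411 = 27126 ≡ 272
272 · 392 = 106624 ≡ 134
134 · 57 = 7638 ≡ 230
230 · 184 = 42320 ≡ 187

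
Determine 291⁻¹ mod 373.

141

By the extended Euclidean algorithm:
373 = 1×291 + 82
291 = 3×82 + 45
82 = 1×45 + 37
45 = 1×37 + 8
37 = 4×8 + 5
8 = 1×5 + 3
5 = 1×3 + 2
3 = 1×2 + 1
2 = 2×1 + 0
gcd(291, 373) = 1, so the inverse exists.
Back-substitute for 1:
1 = 1×3 − 1×2
  = −1×5 + 2×3
  = 2×8 − 3×5
  = −3×37 + 14×8
  = 14×45 − 17×37
  = −17×82 + 31×45
  = 31×291 − 110×82
  = −110×373 + 141×291
So 291⁻¹ ≡ 141 (mod 373).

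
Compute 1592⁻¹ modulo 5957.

5957 = 3×1592 + 1181
1592 = 1×1181 + 411
1181 = 2×411 + 359
411 = 1×359 + 52
359 = 6×52 + 47
52 = 1×47 + 5
47 = 9×5 + 2
5 = 2×2 + 1
2 = 2×1 + 0
gcd(1592, 5957) = 1, so the inverse exists.
Back-substitute for 1:
1 = 1×5 − 2×2
  = −2×47 + 19×5
  = 19×52 − 21×47
  = −21×359 + 145×52
  = 145×411 − 166×359
  = −166×1181 + 477×411
  = 477×1592 − 643×1181
  = −643×5957 + 2406×1592
So 1592⁻¹ ≡ 2406 (mod 5957).

2406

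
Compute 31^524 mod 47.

31^1 ≡ 31 (mod 47)
31^2 ≡ 31^2 = 961 ≡ 21 (mod 47)
31^4 ≡ 21^2 = 441 ≡ 18 (mod 47)
31^8 ≡ 18^2 = 324 ≡ 42 (mod 47)
31^16 ≡ 42^2 = 1764 ≡ 25 (mod 47)
31^32 ≡ 25^2 = 625 ≡ 14 (mod 47)
31^64 ≡ 14^2 = 196 ≡ 8 (mod 47)
31^128 ≡ 8^2 = 64 ≡ 17 (mod 47)
31^256 ≡ 17^2 = 289 ≡ 7 (mod 47)
31^512 ≡ 7^2 = 49 ≡ 2 (mod 47)
31^524 = 31^512 × 31^8 × 31^4 ≡ 2 × 42 × 18 (mod 47).
Accumulate the product:
2 × 42 = 84 ≡ 37
37 × 18 = 666 ≡ 8

8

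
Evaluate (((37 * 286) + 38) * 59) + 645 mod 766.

637

37 * 286 = 10582 ≡ 624 (mod 766)
624 + 38 = 662
662 * 59 = 39058 ≡ 758 (mod 766)
758 + 645 = 1403 ≡ 637 (mod 766)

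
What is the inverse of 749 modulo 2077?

1234

2077 = 2·749 + 579
749 = 1·579 + 170
579 = 3·170 + 69
170 = 2·69 + 32
69 = 2·32 + 5
32 = 6·5 + 2
5 = 2·2 + 1
2 = 2·1 + 0
gcd(749, 2077) = 1, so the inverse exists.
Back-substitute for 1:
1 = 1·5 − 2·2
  = −2·32 + 13·5
  = 13·69 − 28·32
  = −28·170 + 69·69
  = 69·579 − 235·170
  = −235·749 + 304·579
  = 304·2077 − 843·749
So 749⁻¹ ≡ −843 ≡ 1234 (mod 2077).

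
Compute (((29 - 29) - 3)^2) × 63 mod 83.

29 - 29 = 0
0 - 3 = -3 ≡ 80 (mod 83)
(80)^2 ≡ 9 (mod 83)
9 × 63 = 567 ≡ 69 (mod 83)

69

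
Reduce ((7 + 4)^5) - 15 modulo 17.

12

7 + 4 = 11
(11)^5 ≡ 10 (mod 17)
10 - 15 = -5 ≡ 12 (mod 17)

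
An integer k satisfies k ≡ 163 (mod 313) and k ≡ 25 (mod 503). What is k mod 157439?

313⁻¹ mod 503: 313*45 ≡ 1 (mod 503), so 313⁻¹ ≡ 45.
k = 163 + 313*((25 − 163)*45 mod 503) = 163 + 313*329 = 103140.
Check: 103140 mod 313 = 163, 103140 mod 503 = 25. ✓

103140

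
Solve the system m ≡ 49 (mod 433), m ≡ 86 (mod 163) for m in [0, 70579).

18668

433⁻¹ mod 163: 433·32 ≡ 1 (mod 163), so 433⁻¹ ≡ 32.
m = 49 + 433·((86 − 49)·32 mod 163) = 49 + 433·43 = 18668.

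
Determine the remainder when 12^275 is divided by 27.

275 in binary is 100010011, i.e. 275 = 256 + 16 + 2 + 1.
12^1 ≡ 12 (mod 27)
12^2 ≡ 12^2 = 144 ≡ 9 (mod 27)
12^4 ≡ 9^2 = 81 ≡ 0 (mod 27)
12^8 ≡ 0^2 = 0 (mod 27)
12^16 ≡ 0^2 = 0 (mod 27)
12^32 ≡ 0^2 = 0 (mod 27)
12^64 ≡ 0^2 = 0 (mod 27)
12^128 ≡ 0^2 = 0 (mod 27)
12^256 ≡ 0^2 = 0 (mod 27)
12^275 = 12^256 × 12^16 × 12^2 × 12^1 ≡ 0 × 0 × 9 × 12 (mod 27).
Accumulate the product:
0 × 0 = 0
0 × 9 = 0
0 × 12 = 0

0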